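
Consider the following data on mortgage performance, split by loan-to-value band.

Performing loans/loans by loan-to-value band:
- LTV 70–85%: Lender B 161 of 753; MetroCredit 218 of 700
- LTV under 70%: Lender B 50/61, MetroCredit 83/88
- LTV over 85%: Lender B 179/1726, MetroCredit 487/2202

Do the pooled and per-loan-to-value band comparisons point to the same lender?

LTV 70–85%: Lender B 161/753 = 21.4%, MetroCredit 218/700 = 31.1% → MetroCredit
LTV under 70%: Lender B 50/61 = 82.0%, MetroCredit 83/88 = 94.3% → MetroCredit
LTV over 85%: Lender B 179/1726 = 10.4%, MetroCredit 487/2202 = 22.1% → MetroCredit
Overall: Lender B 390/2540 = 15.4%, MetroCredit 788/2990 = 26.4% → MetroCredit
MetroCredit wins overall and in every loan-to-value group — no reversal.

Yes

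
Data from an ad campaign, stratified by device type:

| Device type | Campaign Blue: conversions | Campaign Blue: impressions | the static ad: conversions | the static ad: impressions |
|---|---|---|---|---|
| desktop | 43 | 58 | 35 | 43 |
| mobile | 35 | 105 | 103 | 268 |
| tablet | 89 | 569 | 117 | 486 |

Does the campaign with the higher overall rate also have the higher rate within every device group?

Yes

Desktop: Campaign Blue 43/58 = 74.1%, the static ad 35/43 = 81.4% → the static ad
Mobile: Campaign Blue 35/105 = 33.3%, the static ad 103/268 = 38.4% → the static ad
Tablet: Campaign Blue 89/569 = 15.6%, the static ad 117/486 = 24.1% → the static ad
Overall: Campaign Blue 167/732 = 22.8%, the static ad 255/797 = 32.0% → the static ad
The static ad wins overall and in every device group — no reversal.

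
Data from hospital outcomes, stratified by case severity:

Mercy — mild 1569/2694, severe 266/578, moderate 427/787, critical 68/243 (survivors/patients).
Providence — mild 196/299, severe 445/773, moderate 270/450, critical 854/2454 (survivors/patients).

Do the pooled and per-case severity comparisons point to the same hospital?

No

Mild: Mercy 1569/2694 = 58.2%, Providence 196/299 = 65.6% → Providence
Severe: Mercy 266/578 = 46.0%, Providence 445/773 = 57.6% → Providence
Moderate: Mercy 427/787 = 54.3%, Providence 270/450 = 60.0% → Providence
Critical: Mercy 68/243 = 28.0%, Providence 854/2454 = 34.8% → Providence
Overall: Mercy 2330/4302 = 54.2%, Providence 1765/3976 = 44.4% → Mercy
Providence wins each case group but Mercy wins overall — the comparison reverses. Providence's patients skew toward critical, which has a lower base rate.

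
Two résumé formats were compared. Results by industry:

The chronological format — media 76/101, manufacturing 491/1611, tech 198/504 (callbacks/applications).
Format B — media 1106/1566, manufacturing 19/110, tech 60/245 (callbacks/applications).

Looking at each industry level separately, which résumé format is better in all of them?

the chronological format

Media: the chronological format 76/101 = 75.2%, Format B 1106/1566 = 70.6% → the chronological format
Manufacturing: the chronological format 491/1611 = 30.5%, Format B 19/110 = 17.3% → the chronological format
Tech: the chronological format 198/504 = 39.3%, Format B 60/245 = 24.5% → the chronological format
The chronological format has the higher rate in all 3 groups.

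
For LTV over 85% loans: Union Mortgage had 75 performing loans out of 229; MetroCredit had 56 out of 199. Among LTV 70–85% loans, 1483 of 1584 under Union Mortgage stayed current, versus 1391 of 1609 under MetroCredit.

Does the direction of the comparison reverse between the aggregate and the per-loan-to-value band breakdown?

No

LTV over 85%: Union Mortgage 75/229 = 32.8%, MetroCredit 56/199 = 28.1% → Union Mortgage
LTV 70–85%: Union Mortgage 1483/1584 = 93.6%, MetroCredit 1391/1609 = 86.5% → Union Mortgage
Overall: Union Mortgage 1558/1813 = 85.9%, MetroCredit 1447/1808 = 80.0% → Union Mortgage
Union Mortgage wins overall and in every loan-to-value group — no reversal.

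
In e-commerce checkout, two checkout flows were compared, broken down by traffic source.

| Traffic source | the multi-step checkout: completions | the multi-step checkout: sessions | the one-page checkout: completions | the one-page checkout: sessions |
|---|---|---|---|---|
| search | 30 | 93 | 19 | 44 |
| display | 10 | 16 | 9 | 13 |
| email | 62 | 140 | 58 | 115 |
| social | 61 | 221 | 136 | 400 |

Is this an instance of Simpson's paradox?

Search: the multi-step checkout 30/93 = 32.3%, the one-page checkout 19/44 = 43.2% → the one-page checkout
Display: the multi-step checkout 10/16 = 62.5%, the one-page checkout 9/13 = 69.2% → the one-page checkout
Email: the multi-step checkout 62/140 = 44.3%, the one-page checkout 58/115 = 50.4% → the one-page checkout
Social: the multi-step checkout 61/221 = 27.6%, the one-page checkout 136/400 = 34.0% → the one-page checkout
Overall: the multi-step checkout 163/470 = 34.7%, the one-page checkout 222/572 = 38.8% → the one-page checkout
The one-page checkout wins overall and in every traffic group — no reversal.

No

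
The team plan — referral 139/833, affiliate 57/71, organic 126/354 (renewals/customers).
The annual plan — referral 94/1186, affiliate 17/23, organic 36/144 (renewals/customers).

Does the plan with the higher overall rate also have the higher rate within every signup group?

Referral: the team plan 139/833 = 16.7%, the annual plan 94/1186 = 7.9% → the team plan
Affiliate: the team plan 57/71 = 80.3%, the annual plan 17/23 = 73.9% → the team plan
Organic: the team plan 126/354 = 35.6%, the annual plan 36/144 = 25.0% → the team plan
Overall: the team plan 322/1258 = 25.6%, the annual plan 147/1353 = 10.9% → the team plan
The team plan wins overall and in every signup group — no reversal.

Yes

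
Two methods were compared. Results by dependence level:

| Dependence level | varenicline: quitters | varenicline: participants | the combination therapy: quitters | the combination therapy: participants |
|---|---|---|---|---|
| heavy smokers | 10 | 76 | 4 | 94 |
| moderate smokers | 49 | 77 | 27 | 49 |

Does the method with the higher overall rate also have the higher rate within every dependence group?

Yes

Heavy smokers: varenicline 10/76 = 13.2%, the combination therapy 4/94 = 4.3% → varenicline
Moderate smokers: varenicline 49/77 = 63.6%, the combination therapy 27/49 = 55.1% → varenicline
Overall: varenicline 59/153 = 38.6%, the combination therapy 31/143 = 21.7% → varenicline
Varenicline wins overall and in every dependence group — no reversal.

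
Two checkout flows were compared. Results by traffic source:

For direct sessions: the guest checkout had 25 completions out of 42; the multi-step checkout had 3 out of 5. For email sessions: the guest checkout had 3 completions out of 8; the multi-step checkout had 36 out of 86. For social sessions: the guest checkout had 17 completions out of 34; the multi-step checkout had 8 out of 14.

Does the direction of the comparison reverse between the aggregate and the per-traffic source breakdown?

Direct: the guest checkout 25/42 = 59.5%, the multi-step checkout 3/5 = 60.0% → the multi-step checkout
Email: the guest checkout 3/8 = 37.5%, the multi-step checkout 36/86 = 41.9% → the multi-step checkout
Social: the guest checkout 17/34 = 50.0%, the multi-step checkout 8/14 = 57.1% → the multi-step checkout
Overall: the guest checkout 45/84 = 53.6%, the multi-step checkout 47/105 = 44.8% → the guest checkout
The multi-step checkout wins each traffic group but the guest checkout wins overall — the comparison reverses. The multi-step checkout's sessions skew toward email, which has a lower base rate.

Yes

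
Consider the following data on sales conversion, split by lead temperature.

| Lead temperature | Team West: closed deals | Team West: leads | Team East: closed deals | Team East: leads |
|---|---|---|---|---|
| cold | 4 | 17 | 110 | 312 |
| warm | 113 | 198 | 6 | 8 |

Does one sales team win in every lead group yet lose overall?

Yes

Cold: Team West 4/17 = 23.5%, Team East 110/312 = 35.3% → Team East
Warm: Team West 113/198 = 57.1%, Team East 6/8 = 75.0% → Team East
Overall: Team West 117/215 = 54.4%, Team East 116/320 = 36.2% → Team West
Team East wins each lead group but Team West wins overall — the comparison reverses. Team East's leads skew toward cold, which has a lower base rate.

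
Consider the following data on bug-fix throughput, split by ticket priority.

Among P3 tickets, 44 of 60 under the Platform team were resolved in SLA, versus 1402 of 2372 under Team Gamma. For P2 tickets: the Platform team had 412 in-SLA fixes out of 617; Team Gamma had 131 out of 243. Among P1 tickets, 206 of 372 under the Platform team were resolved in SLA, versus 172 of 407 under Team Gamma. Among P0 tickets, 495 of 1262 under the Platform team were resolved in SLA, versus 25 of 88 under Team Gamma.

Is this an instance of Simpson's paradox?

P3: the Platform team 44/60 = 73.3%, Team Gamma 1402/2372 = 59.1% → the Platform team
P2: the Platform team 412/617 = 66.8%, Team Gamma 131/243 = 53.9% → the Platform team
P1: the Platform team 206/372 = 55.4%, Team Gamma 172/407 = 42.3% → the Platform team
P0: the Platform team 495/1262 = 39.2%, Team Gamma 25/88 = 28.4% → the Platform team
Overall: the Platform team 1157/2311 = 50.1%, Team Gamma 1730/3110 = 55.6% → Team Gamma
The Platform team wins each ticket group but Team Gamma wins overall — the comparison reverses. The Platform team's tickets skew toward P0, which has a lower base rate.

Yes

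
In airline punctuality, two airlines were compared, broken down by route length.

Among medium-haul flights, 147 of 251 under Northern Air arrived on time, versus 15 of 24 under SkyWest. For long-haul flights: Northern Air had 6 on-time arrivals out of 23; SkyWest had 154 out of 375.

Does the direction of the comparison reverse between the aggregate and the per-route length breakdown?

Medium-haul: Northern Air 147/251 = 58.6%, SkyWest 15/24 = 62.5% → SkyWest
Long-haul: Northern Air 6/23 = 26.1%, SkyWest 154/375 = 41.1% → SkyWest
Overall: Northern Air 153/274 = 55.8%, SkyWest 169/399 = 42.4% → Northern Air
SkyWest wins each route group but Northern Air wins overall — the comparison reverses. SkyWest's flights skew toward long-haul, which has a lower base rate.

Yes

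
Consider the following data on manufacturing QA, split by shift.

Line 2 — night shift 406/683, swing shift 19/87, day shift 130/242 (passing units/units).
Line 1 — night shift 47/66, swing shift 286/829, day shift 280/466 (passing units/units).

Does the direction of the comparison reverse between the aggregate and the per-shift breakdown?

Yes

Night shift: Line 2 406/683 = 59.4%, Line 1 47/66 = 71.2% → Line 1
Swing shift: Line 2 19/87 = 21.8%, Line 1 286/829 = 34.5% → Line 1
Day shift: Line 2 130/242 = 53.7%, Line 1 280/466 = 60.1% → Line 1
Overall: Line 2 555/1012 = 54.8%, Line 1 613/1361 = 45.0% → Line 2
Line 1 wins each shift group but Line 2 wins overall — the comparison reverses. Line 1's units skew toward swing shift, which has a lower base rate.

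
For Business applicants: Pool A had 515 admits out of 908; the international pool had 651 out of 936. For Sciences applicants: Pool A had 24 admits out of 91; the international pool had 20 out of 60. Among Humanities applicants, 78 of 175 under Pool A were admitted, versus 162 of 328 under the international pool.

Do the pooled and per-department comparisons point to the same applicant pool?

Yes

Business: Pool A 515/908 = 56.7%, the international pool 651/936 = 69.6% → the international pool
Sciences: Pool A 24/91 = 26.4%, the international pool 20/60 = 33.3% → the international pool
Humanities: Pool A 78/175 = 44.6%, the international pool 162/328 = 49.4% → the international pool
Overall: Pool A 617/1174 = 52.6%, the international pool 833/1324 = 62.9% → the international pool
The international pool wins overall and in every department group — no reversal.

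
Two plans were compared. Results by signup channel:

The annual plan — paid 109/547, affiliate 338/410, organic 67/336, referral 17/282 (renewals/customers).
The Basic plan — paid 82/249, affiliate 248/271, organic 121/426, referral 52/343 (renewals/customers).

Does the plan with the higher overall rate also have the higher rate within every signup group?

Yes

Paid: the annual plan 109/547 = 19.9%, the Basic plan 82/249 = 32.9% → the Basic plan
Affiliate: the annual plan 338/410 = 82.4%, the Basic plan 248/271 = 91.5% → the Basic plan
Organic: the annual plan 67/336 = 19.9%, the Basic plan 121/426 = 28.4% → the Basic plan
Referral: the annual plan 17/282 = 6.0%, the Basic plan 52/343 = 15.2% → the Basic plan
Overall: the annual plan 531/1575 = 33.7%, the Basic plan 503/1289 = 39.0% → the Basic plan
The Basic plan wins overall and in every signup group — no reversal.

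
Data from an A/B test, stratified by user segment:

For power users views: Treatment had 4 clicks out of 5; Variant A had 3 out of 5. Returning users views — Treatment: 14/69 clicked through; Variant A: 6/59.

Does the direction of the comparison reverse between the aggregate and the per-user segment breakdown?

Power users: Treatment 4/5 = 80.0%, Variant A 3/5 = 60.0% → Treatment
Returning users: Treatment 14/69 = 20.3%, Variant A 6/59 = 10.2% → Treatment
Overall: Treatment 18/74 = 24.3%, Variant A 9/64 = 14.1% → Treatment
Treatment wins overall and in every user group — no reversal.

No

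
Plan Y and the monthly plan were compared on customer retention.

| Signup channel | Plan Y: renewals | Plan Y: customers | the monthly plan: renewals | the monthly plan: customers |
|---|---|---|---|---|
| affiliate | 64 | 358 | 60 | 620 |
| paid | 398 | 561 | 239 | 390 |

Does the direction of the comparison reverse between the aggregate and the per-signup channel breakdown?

Affiliate: Plan Y 64/358 = 17.9%, the monthly plan 60/620 = 9.7% → Plan Y
Paid: Plan Y 398/561 = 70.9%, the monthly plan 239/390 = 61.3% → Plan Y
Overall: Plan Y 462/919 = 50.3%, the monthly plan 299/1010 = 29.6% → Plan Y
Plan Y wins overall and in every signup group — no reversal.

No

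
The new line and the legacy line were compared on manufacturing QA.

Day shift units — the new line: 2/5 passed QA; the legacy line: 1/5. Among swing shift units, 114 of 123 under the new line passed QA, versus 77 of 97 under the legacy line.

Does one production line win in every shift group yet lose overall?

Day shift: the new line 2/5 = 40.0%, the legacy line 1/5 = 20.0% → the new line
Swing shift: the new line 114/123 = 92.7%, the legacy line 77/97 = 79.4% → the new line
Overall: the new line 116/128 = 90.6%, the legacy line 78/102 = 76.5% → the new line
The new line wins overall and in every shift group — no reversal.

No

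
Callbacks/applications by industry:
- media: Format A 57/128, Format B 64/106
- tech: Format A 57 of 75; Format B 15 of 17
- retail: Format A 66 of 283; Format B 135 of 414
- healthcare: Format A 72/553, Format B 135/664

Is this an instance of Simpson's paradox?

No

Media: Format A 57/128 = 44.5%, Format B 64/106 = 60.4% → Format B
Tech: Format A 57/75 = 76.0%, Format B 15/17 = 88.2% → Format B
Retail: Format A 66/283 = 23.3%, Format B 135/414 = 32.6% → Format B
Healthcare: Format A 72/553 = 13.0%, Format B 135/664 = 20.3% → Format B
Overall: Format A 252/1039 = 24.3%, Format B 349/1201 = 29.1% → Format B
Format B wins overall and in every industry group — no reversal.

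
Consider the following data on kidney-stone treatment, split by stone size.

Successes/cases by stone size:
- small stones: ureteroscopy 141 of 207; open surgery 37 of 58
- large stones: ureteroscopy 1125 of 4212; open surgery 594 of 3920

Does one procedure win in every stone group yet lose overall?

Small stones: ureteroscopy 141/207 = 68.1%, open surgery 37/58 = 63.8% → ureteroscopy
Large stones: ureteroscopy 1125/4212 = 26.7%, open surgery 594/3920 = 15.2% → ureteroscopy
Overall: ureteroscopy 1266/4419 = 28.6%, open surgery 631/3978 = 15.9% → ureteroscopy
Ureteroscopy wins overall and in every stone group — no reversal.

No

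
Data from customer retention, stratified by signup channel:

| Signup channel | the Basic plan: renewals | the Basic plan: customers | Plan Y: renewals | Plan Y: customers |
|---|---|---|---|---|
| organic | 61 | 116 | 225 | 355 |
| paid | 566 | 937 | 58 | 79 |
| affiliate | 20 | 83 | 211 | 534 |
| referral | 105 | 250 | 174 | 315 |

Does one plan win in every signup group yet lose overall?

Yes

Organic: the Basic plan 61/116 = 52.6%, Plan Y 225/355 = 63.4% → Plan Y
Paid: the Basic plan 566/937 = 60.4%, Plan Y 58/79 = 73.4% → Plan Y
Affiliate: the Basic plan 20/83 = 24.1%, Plan Y 211/534 = 39.5% → Plan Y
Referral: the Basic plan 105/250 = 42.0%, Plan Y 174/315 = 55.2% → Plan Y
Overall: the Basic plan 752/1386 = 54.3%, Plan Y 668/1283 = 52.1% → the Basic plan
Plan Y wins each signup group but the Basic plan wins overall — the comparison reverses. Plan Y's customers skew toward affiliate, which has a lower base rate.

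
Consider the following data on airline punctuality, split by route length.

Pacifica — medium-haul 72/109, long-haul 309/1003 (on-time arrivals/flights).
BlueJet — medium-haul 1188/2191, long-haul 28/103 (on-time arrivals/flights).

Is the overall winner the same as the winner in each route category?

Medium-haul: Pacifica 72/109 = 66.1%, BlueJet 1188/2191 = 54.2% → Pacifica
Long-haul: Pacifica 309/1003 = 30.8%, BlueJet 28/103 = 27.2% → Pacifica
Overall: Pacifica 381/1112 = 34.3%, BlueJet 1216/2294 = 53.0% → BlueJet
Pacifica wins each route group but BlueJet wins overall — the comparison reverses. Pacifica's flights skew toward long-haul, which has a lower base rate.

No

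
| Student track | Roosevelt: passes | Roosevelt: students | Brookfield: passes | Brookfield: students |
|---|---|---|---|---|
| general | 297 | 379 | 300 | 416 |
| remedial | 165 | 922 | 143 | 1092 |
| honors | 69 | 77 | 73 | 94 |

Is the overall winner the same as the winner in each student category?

Yes

General: Roosevelt 297/379 = 78.4%, Brookfield 300/416 = 72.1% → Roosevelt
Remedial: Roosevelt 165/922 = 17.9%, Brookfield 143/1092 = 13.1% → Roosevelt
Honors: Roosevelt 69/77 = 89.6%, Brookfield 73/94 = 77.7% → Roosevelt
Overall: Roosevelt 531/1378 = 38.5%, Brookfield 516/1602 = 32.2% → Roosevelt
Roosevelt wins overall and in every student group — no reversal.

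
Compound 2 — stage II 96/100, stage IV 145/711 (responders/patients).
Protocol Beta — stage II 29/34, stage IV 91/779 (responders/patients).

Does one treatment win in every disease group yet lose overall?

No

Stage II: Compound 2 96/100 = 96.0%, Protocol Beta 29/34 = 85.3% → Compound 2
Stage IV: Compound 2 145/711 = 20.4%, Protocol Beta 91/779 = 11.7% → Compound 2
Overall: Compound 2 241/811 = 29.7%, Protocol Beta 120/813 = 14.8% → Compound 2
Compound 2 wins overall and in every disease group — no reversal.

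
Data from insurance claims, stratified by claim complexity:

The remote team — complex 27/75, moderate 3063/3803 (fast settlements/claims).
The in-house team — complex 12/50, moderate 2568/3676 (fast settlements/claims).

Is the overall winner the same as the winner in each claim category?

Complex: the remote team 27/75 = 36.0%, the in-house team 12/50 = 24.0% → the remote team
Moderate: the remote team 3063/3803 = 80.5%, the in-house team 2568/3676 = 69.9% → the remote team
Overall: the remote team 3090/3878 = 79.7%, the in-house team 2580/3726 = 69.2% → the remote team
The remote team wins overall and in every claim group — no reversal.

Yes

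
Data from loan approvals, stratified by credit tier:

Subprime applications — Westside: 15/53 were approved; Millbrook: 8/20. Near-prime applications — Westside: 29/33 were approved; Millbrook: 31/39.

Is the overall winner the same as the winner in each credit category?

No

Subprime: Westside 15/53 = 28.3%, Millbrook 8/20 = 40.0% → Millbrook
Near-prime: Westside 29/33 = 87.9%, Millbrook 31/39 = 79.5% → Westside
Overall: Westside 44/86 = 51.2%, Millbrook 39/59 = 66.1% → Millbrook
Neither sweeps: Westside wins 1 of 2 groups, Millbrook wins 1. Millbrook wins overall but not every group — no Simpson reversal.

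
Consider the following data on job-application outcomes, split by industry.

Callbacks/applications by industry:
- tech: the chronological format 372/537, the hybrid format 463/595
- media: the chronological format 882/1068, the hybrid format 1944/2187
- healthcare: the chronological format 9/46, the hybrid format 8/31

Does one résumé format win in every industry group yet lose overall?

No

Tech: the chronological format 372/537 = 69.3%, the hybrid format 463/595 = 77.8% → the hybrid format
Media: the chronological format 882/1068 = 82.6%, the hybrid format 1944/2187 = 88.9% → the hybrid format
Healthcare: the chronological format 9/46 = 19.6%, the hybrid format 8/31 = 25.8% → the hybrid format
Overall: the chronological format 1263/1651 = 76.5%, the hybrid format 2415/2813 = 85.9% → the hybrid format
The hybrid format wins overall and in every industry group — no reversal.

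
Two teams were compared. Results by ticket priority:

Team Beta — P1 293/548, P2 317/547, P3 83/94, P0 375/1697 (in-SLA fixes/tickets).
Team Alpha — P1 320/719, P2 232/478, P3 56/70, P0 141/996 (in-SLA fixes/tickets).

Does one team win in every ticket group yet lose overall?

P1: Team Beta 293/548 = 53.5%, Team Alpha 320/719 = 44.5% → Team Beta
P2: Team Beta 317/547 = 58.0%, Team Alpha 232/478 = 48.5% → Team Beta
P3: Team Beta 83/94 = 88.3%, Team Alpha 56/70 = 80.0% → Team Beta
P0: Team Beta 375/1697 = 22.1%, Team Alpha 141/996 = 14.2% → Team Beta
Overall: Team Beta 1068/2886 = 37.0%, Team Alpha 749/2263 = 33.1% → Team Beta
Team Beta wins overall and in every ticket group — no reversal.

No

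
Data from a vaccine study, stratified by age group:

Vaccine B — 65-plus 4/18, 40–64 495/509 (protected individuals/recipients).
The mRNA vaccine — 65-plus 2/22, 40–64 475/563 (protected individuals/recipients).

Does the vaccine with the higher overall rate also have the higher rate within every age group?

Yes

65-plus: Vaccine B 4/18 = 22.2%, the mRNA vaccine 2/22 = 9.1% → Vaccine B
40–64: Vaccine B 495/509 = 97.2%, the mRNA vaccine 475/563 = 84.4% → Vaccine B
Overall: Vaccine B 499/527 = 94.7%, the mRNA vaccine 477/585 = 81.5% → Vaccine B
Vaccine B wins overall and in every age group — no reversal.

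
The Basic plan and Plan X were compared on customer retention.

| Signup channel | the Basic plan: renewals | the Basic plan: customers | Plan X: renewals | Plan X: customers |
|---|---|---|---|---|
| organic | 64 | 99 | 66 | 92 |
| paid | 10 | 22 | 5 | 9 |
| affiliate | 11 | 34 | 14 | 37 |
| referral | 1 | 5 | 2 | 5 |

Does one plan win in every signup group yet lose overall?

Organic: the Basic plan 64/99 = 64.6%, Plan X 66/92 = 71.7% → Plan X
Paid: the Basic plan 10/22 = 45.5%, Plan X 5/9 = 55.6% → Plan X
Affiliate: the Basic plan 11/34 = 32.4%, Plan X 14/37 = 37.8% → Plan X
Referral: the Basic plan 1/5 = 20.0%, Plan X 2/5 = 40.0% → Plan X
Overall: the Basic plan 86/160 = 53.8%, Plan X 87/143 = 60.8% → Plan X
Plan X wins overall and in every signup group — no reversal.

No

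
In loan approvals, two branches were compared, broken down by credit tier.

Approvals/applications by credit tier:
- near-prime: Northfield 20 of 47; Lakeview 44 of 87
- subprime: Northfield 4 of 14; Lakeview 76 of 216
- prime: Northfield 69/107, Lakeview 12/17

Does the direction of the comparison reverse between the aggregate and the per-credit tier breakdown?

Yes

Near-prime: Northfield 20/47 = 42.6%, Lakeview 44/87 = 50.6% → Lakeview
Subprime: Northfield 4/14 = 28.6%, Lakeview 76/216 = 35.2% → Lakeview
Prime: Northfield 69/107 = 64.5%, Lakeview 12/17 = 70.6% → Lakeview
Overall: Northfield 93/168 = 55.4%, Lakeview 132/320 = 41.2% → Northfield
Lakeview wins each credit group but Northfield wins overall — the comparison reverses. Lakeview's applications skew toward subprime, which has a lower base rate.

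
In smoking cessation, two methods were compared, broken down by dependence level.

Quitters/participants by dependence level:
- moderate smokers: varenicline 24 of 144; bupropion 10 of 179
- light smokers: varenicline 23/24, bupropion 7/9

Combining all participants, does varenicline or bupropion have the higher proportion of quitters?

Moderate smokers: varenicline 24/144 = 16.7%, bupropion 10/179 = 5.6% → varenicline
Light smokers: varenicline 23/24 = 95.8%, bupropion 7/9 = 77.8% → varenicline
Overall: varenicline 47/168 = 28.0%, bupropion 17/188 = 9.0% → varenicline

varenicline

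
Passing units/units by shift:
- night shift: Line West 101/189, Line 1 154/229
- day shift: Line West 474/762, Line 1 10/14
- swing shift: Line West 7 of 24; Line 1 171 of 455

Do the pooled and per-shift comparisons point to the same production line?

Night shift: Line West 101/189 = 53.4%, Line 1 154/229 = 67.2% → Line 1
Day shift: Line West 474/762 = 62.2%, Line 1 10/14 = 71.4% → Line 1
Swing shift: Line West 7/24 = 29.2%, Line 1 171/455 = 37.6% → Line 1
Overall: Line West 582/975 = 59.7%, Line 1 335/698 = 48.0% → Line West
Line 1 wins each shift group but Line West wins overall — the comparison reverses. Line 1's units skew toward swing shift, which has a lower base rate.

No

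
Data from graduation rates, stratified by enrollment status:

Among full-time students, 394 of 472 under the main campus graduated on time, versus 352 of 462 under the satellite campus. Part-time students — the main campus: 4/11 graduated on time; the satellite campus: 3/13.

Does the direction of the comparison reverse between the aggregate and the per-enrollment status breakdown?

No

Full-time: the main campus 394/472 = 83.5%, the satellite campus 352/462 = 76.2% → the main campus
Part-time: the main campus 4/11 = 36.4%, the satellite campus 3/13 = 23.1% → the main campus
Overall: the main campus 398/483 = 82.4%, the satellite campus 355/475 = 74.7% → the main campus
The main campus wins overall and in every enrollment group — no reversal.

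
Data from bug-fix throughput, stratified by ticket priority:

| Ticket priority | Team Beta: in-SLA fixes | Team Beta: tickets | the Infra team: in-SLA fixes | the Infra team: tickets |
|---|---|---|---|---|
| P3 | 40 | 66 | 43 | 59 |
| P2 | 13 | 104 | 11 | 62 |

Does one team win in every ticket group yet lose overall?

P3: Team Beta 40/66 = 60.6%, the Infra team 43/59 = 72.9% → the Infra team
P2: Team Beta 13/104 = 12.5%, the Infra team 11/62 = 17.7% → the Infra team
Overall: Team Beta 53/170 = 31.2%, the Infra team 54/121 = 44.6% → the Infra team
The Infra team wins overall and in every ticket group — no reversal.

No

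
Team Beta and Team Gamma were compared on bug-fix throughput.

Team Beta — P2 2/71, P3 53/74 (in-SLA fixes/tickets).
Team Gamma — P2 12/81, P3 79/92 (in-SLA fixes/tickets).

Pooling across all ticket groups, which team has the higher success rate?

Team Gamma

P2: Team Beta 2/71 = 2.8%, Team Gamma 12/81 = 14.8% → Team Gamma
P3: Team Beta 53/74 = 71.6%, Team Gamma 79/92 = 85.9% → Team Gamma
Overall: Team Beta 55/145 = 37.9%, Team Gamma 91/173 = 52.6% → Team Gamma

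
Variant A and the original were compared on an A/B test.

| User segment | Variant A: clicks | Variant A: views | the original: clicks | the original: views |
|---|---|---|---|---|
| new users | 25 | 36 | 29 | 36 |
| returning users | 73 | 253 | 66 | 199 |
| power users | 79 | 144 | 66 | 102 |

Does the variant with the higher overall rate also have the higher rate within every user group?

Yes

New users: Variant A 25/36 = 69.4%, the original 29/36 = 80.6% → the original
Returning users: Variant A 73/253 = 28.9%, the original 66/199 = 33.2% → the original
Power users: Variant A 79/144 = 54.9%, the original 66/102 = 64.7% → the original
Overall: Variant A 177/433 = 40.9%, the original 161/337 = 47.8% → the original
The original wins overall and in every user group — no reversal.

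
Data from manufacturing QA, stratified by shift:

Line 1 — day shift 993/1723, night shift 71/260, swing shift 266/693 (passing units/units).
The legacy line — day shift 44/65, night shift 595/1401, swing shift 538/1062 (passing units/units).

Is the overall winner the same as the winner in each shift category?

No

Day shift: Line 1 993/1723 = 57.6%, the legacy line 44/65 = 67.7% → the legacy line
Night shift: Line 1 71/260 = 27.3%, the legacy line 595/1401 = 42.5% → the legacy line
Swing shift: Line 1 266/693 = 38.4%, the legacy line 538/1062 = 50.7% → the legacy line
Overall: Line 1 1330/2676 = 49.7%, the legacy line 1177/2528 = 46.6% → Line 1
The legacy line wins each shift group but Line 1 wins overall — the comparison reverses. The legacy line's units skew toward night shift, which has a lower base rate.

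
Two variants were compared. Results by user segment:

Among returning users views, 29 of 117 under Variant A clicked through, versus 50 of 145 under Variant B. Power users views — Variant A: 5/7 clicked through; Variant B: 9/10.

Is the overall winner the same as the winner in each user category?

Yes

Returning users: Variant A 29/117 = 24.8%, Variant B 50/145 = 34.5% → Variant B
Power users: Variant A 5/7 = 71.4%, Variant B 9/10 = 90.0% → Variant B
Overall: Variant A 34/124 = 27.4%, Variant B 59/155 = 38.1% → Variant B
Variant B wins overall and in every user group — no reversal.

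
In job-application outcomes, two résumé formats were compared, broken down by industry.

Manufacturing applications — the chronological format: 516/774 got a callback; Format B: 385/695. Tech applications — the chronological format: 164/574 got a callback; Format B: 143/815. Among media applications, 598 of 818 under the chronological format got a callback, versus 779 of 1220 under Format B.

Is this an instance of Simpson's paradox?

Manufacturing: the chronological format 516/774 = 66.7%, Format B 385/695 = 55.4% → the chronological format
Tech: the chronological format 164/574 = 28.6%, Format B 143/815 = 17.5% → the chronological format
Media: the chronological format 598/818 = 73.1%, Format B 779/1220 = 63.9% → the chronological format
Overall: the chronological format 1278/2166 = 59.0%, Format B 1307/2730 = 47.9% → the chronological format
The chronological format wins overall and in every industry group — no reversal.

No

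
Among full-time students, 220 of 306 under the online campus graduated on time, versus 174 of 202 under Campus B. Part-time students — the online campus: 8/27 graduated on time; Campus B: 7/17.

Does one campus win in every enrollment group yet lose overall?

No

Full-time: the online campus 220/306 = 71.9%, Campus B 174/202 = 86.1% → Campus B
Part-time: the online campus 8/27 = 29.6%, Campus B 7/17 = 41.2% → Campus B
Overall: the online campus 228/333 = 68.5%, Campus B 181/219 = 82.6% → Campus B
Campus B wins overall and in every enrollment group — no reversal.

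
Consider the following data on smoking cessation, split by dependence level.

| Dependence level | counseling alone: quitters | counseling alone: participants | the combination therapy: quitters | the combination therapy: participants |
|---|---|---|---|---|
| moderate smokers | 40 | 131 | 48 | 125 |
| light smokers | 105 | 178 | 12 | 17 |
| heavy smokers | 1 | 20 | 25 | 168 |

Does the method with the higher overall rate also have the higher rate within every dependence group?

Moderate smokers: counseling alone 40/131 = 30.5%, the combination therapy 48/125 = 38.4% → the combination therapy
Light smokers: counseling alone 105/178 = 59.0%, the combination therapy 12/17 = 70.6% → the combination therapy
Heavy smokers: counseling alone 1/20 = 5.0%, the combination therapy 25/168 = 14.9% → the combination therapy
Overall: counseling alone 146/329 = 44.4%, the combination therapy 85/310 = 27.4% → counseling alone
The combination therapy wins each dependence group but counseling alone wins overall — the comparison reverses. The combination therapy's participants skew toward heavy smokers, which has a lower base rate.

No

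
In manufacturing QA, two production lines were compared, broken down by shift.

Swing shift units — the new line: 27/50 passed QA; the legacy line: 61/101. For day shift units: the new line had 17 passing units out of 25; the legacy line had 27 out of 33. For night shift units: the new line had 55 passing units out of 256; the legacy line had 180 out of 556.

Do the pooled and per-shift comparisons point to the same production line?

Swing shift: the new line 27/50 = 54.0%, the legacy line 61/101 = 60.4% → the legacy line
Day shift: the new line 17/25 = 68.0%, the legacy line 27/33 = 81.8% → the legacy line
Night shift: the new line 55/256 = 21.5%, the legacy line 180/556 = 32.4% → the legacy line
Overall: the new line 99/331 = 29.9%, the legacy line 268/690 = 38.8% → the legacy line
The legacy line wins overall and in every shift group — no reversal.

Yes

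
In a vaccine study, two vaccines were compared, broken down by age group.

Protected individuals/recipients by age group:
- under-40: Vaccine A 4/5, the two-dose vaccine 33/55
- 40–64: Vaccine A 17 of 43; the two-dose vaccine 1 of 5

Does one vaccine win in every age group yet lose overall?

Yes

Under-40: Vaccine A 4/5 = 80.0%, the two-dose vaccine 33/55 = 60.0% → Vaccine A
40–64: Vaccine A 17/43 = 39.5%, the two-dose vaccine 1/5 = 20.0% → Vaccine A
Overall: Vaccine A 21/48 = 43.8%, the two-dose vaccine 34/60 = 56.7% → the two-dose vaccine
Vaccine A wins each age group but the two-dose vaccine wins overall — the comparison reverses. Vaccine A's recipients skew toward 40–64, which has a lower base rate.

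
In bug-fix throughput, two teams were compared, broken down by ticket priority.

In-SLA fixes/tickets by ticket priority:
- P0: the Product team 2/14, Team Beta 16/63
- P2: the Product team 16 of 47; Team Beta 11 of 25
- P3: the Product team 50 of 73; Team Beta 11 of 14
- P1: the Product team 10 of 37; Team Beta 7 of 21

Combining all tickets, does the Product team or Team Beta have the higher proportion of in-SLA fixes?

P0: the Product team 2/14 = 14.3%, Team Beta 16/63 = 25.4% → Team Beta
P2: the Product team 16/47 = 34.0%, Team Beta 11/25 = 44.0% → Team Beta
P3: the Product team 50/73 = 68.5%, Team Beta 11/14 = 78.6% → Team Beta
P1: the Product team 10/37 = 27.0%, Team Beta 7/21 = 33.3% → Team Beta
Overall: the Product team 78/171 = 45.6%, Team Beta 45/123 = 36.6% → the Product team
(Team Beta wins every ticket group but the Product team wins overall — Team Beta's tickets skew toward the low-rate P0 group.)

the Product team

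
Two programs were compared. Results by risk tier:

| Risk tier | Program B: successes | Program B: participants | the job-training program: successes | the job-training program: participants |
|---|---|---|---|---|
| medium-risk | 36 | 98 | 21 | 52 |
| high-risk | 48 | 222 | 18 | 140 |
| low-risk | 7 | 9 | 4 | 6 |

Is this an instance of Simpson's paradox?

Medium-risk: Program B 36/98 = 36.7%, the job-training program 21/52 = 40.4% → the job-training program
High-risk: Program B 48/222 = 21.6%, the job-training program 18/140 = 12.9% → Program B
Low-risk: Program B 7/9 = 77.8%, the job-training program 4/6 = 66.7% → Program B
Overall: Program B 91/329 = 27.7%, the job-training program 43/198 = 21.7% → Program B
Neither sweeps: Program B wins 2 of 3 groups, the job-training program wins 1. Program B wins overall but not every group — no Simpson reversal.

No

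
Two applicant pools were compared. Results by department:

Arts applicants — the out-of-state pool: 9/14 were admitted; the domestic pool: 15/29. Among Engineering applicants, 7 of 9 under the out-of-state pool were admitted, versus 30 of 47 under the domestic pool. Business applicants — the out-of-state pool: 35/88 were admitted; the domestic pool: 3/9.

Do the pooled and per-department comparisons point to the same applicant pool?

Arts: the out-of-state pool 9/14 = 64.3%, the domestic pool 15/29 = 51.7% → the out-of-state pool
Engineering: the out-of-state pool 7/9 = 77.8%, the domestic pool 30/47 = 63.8% → the out-of-state pool
Business: the out-of-state pool 35/88 = 39.8%, the domestic pool 3/9 = 33.3% → the out-of-state pool
Overall: the out-of-state pool 51/111 = 45.9%, the domestic pool 48/85 = 56.5% → the domestic pool
The out-of-state pool wins each department group but the domestic pool wins overall — the comparison reverses. The out-of-state pool's applicants skew toward Business, which has a lower base rate.

No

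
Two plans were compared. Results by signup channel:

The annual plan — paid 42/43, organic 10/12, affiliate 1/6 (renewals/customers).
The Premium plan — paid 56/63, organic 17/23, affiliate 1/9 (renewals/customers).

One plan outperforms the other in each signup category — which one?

the annual plan

Paid: the annual plan 42/43 = 97.7%, the Premium plan 56/63 = 88.9% → the annual plan
Organic: the annual plan 10/12 = 83.3%, the Premium plan 17/23 = 73.9% → the annual plan
Affiliate: the annual plan 1/6 = 16.7%, the Premium plan 1/9 = 11.1% → the annual plan
The annual plan has the higher rate in all 3 groups.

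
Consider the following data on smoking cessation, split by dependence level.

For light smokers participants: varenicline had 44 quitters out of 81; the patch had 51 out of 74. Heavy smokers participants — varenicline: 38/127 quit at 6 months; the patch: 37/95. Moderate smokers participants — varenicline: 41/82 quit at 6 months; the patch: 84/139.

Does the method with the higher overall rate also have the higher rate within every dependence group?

Light smokers: varenicline 44/81 = 54.3%, the patch 51/74 = 68.9% → the patch
Heavy smokers: varenicline 38/127 = 29.9%, the patch 37/95 = 38.9% → the patch
Moderate smokers: varenicline 41/82 = 50.0%, the patch 84/139 = 60.4% → the patch
Overall: varenicline 123/290 = 42.4%, the patch 172/308 = 55.8% → the patch
The patch wins overall and in every dependence group — no reversal.

Yes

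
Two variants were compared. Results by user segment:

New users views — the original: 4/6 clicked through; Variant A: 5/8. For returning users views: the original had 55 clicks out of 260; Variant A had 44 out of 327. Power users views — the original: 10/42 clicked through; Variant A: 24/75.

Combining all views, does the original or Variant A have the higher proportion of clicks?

New users: the original 4/6 = 66.7%, Variant A 5/8 = 62.5% → the original
Returning users: the original 55/260 = 21.2%, Variant A 44/327 = 13.5% → the original
Power users: the original 10/42 = 23.8%, Variant A 24/75 = 32.0% → Variant A
Overall: the original 69/308 = 22.4%, Variant A 73/410 = 17.8% → the original
(Neither sweeps every user group, but the original has the higher pooled rate.)

the original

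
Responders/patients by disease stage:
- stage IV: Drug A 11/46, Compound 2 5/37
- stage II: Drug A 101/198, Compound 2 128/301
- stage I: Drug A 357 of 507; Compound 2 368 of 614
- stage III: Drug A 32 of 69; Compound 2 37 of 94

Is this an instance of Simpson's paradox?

Stage IV: Drug A 11/46 = 23.9%, Compound 2 5/37 = 13.5% → Drug A
Stage II: Drug A 101/198 = 51.0%, Compound 2 128/301 = 42.5% → Drug A
Stage I: Drug A 357/507 = 70.4%, Compound 2 368/614 = 59.9% → Drug A
Stage III: Drug A 32/69 = 46.4%, Compound 2 37/94 = 39.4% → Drug A
Overall: Drug A 501/820 = 61.1%, Compound 2 538/1046 = 51.4% → Drug A
Drug A wins overall and in every disease group — no reversal.

No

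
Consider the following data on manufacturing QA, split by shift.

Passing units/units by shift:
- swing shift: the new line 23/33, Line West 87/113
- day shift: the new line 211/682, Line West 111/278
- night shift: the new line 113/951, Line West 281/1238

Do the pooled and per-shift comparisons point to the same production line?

Swing shift: the new line 23/33 = 69.7%, Line West 87/113 = 77.0% → Line West
Day shift: the new line 211/682 = 30.9%, Line West 111/278 = 39.9% → Line West
Night shift: the new line 113/951 = 11.9%, Line West 281/1238 = 22.7% → Line West
Overall: the new line 347/1666 = 20.8%, Line West 479/1629 = 29.4% → Line West
Line West wins overall and in every shift group — no reversal.

Yes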